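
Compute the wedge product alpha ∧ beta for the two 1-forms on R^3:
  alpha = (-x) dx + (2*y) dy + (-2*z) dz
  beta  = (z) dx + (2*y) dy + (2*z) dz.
alpha ∧ beta = (-2*y*(x + z)) dx ∧ dy + (2*z*(-x + z)) dx ∧ dz + (8*y*z) dy ∧ dz

Distribute the wedge, using dx_i ∧ dx_j = -dx_j ∧ dx_i and dx_i ∧ dx_i = 0. For each pair (i, j) with i < j, the coefficient of dx_i ∧ dx_j in alpha ∧ beta is (alpha_i * beta_j - alpha_j * beta_i). Collecting: alpha ∧ beta = (-2*y*(x + z)) dx ∧ dy + (2*z*(-x + z)) dx ∧ dz + (8*y*z) dy ∧ dz.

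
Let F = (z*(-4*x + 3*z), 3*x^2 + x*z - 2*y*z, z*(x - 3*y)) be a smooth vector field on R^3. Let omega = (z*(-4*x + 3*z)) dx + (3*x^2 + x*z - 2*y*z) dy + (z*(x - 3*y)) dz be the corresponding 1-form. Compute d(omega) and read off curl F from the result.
d(omega) = (-x + 2*y - 3*z) dy ∧ dz + (-4*x + 5*z) dz ∧ dx + (6*x + z) dx ∧ dy; curl F = (-x + 2*y - 3*z, -4*x + 5*z, 6*x + z)

d omega = sum_{i<j} (∂f_j/∂x_i - ∂f_i/∂x_j) dx_i ∧ dx_j. Under the identification (dy ∧ dz, dz ∧ dx, dx ∧ dy) ↔ (e_x, e_y, e_z), the coefficients are exactly the components of curl F. Compute:
  ∂R/∂y - ∂Q/∂z = (-3*z) - (x - 2*y) = -x + 2*y - 3*z
  ∂P/∂z - ∂R/∂x = (-4*x + 6*z) - (z) = -4*x + 5*z
  ∂Q/∂x - ∂P/∂y = (6*x + z) - (0) = 6*x + z.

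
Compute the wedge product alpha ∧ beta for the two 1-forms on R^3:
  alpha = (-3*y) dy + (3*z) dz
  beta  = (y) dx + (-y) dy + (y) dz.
alpha ∧ beta = (3*y^2) dx ∧ dy + (3*y*(-y + z)) dy ∧ dz + (-3*y*z) dx ∧ dz

Distribute the wedge, using dx_i ∧ dx_j = -dx_j ∧ dx_i and dx_i ∧ dx_i = 0. For each pair (i, j) with i < j, the coefficient of dx_i ∧ dx_j in alpha ∧ beta is (alpha_i * beta_j - alpha_j * beta_i). Collecting: alpha ∧ beta = (3*y^2) dx ∧ dy + (3*y*(-y + z)) dy ∧ dz + (-3*y*z) dx ∧ dz.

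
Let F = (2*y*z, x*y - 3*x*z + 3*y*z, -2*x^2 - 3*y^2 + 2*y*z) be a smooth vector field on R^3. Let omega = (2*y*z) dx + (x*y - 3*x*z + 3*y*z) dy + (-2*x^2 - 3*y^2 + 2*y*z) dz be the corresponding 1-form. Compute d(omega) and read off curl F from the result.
d(omega) = (3*x - 9*y + 2*z) dy ∧ dz + (4*x + 2*y) dz ∧ dx + (y - 5*z) dx ∧ dy; curl F = (3*x - 9*y + 2*z, 4*x + 2*y, y - 5*z)

d omega = sum_{i<j} (∂f_j/∂x_i - ∂f_i/∂x_j) dx_i ∧ dx_j. Under the identification (dy ∧ dz, dz ∧ dx, dx ∧ dy) ↔ (e_x, e_y, e_z), the coefficients are exactly the components of curl F. Compute:
  ∂R/∂y - ∂Q/∂z = (-6*y + 2*z) - (-3*x + 3*y) = 3*x - 9*y + 2*z
  ∂P/∂z - ∂R/∂x = (2*y) - (-4*x) = 4*x + 2*y
  ∂Q/∂x - ∂P/∂y = (y - 3*z) - (2*z) = y - 5*z.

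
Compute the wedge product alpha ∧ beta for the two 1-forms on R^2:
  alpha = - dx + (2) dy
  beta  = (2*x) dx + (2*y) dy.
alpha ∧ beta = (-4*x - 2*y) dx ∧ dy

Distribute the wedge, using dx_i ∧ dx_j = -dx_j ∧ dx_i and dx_i ∧ dx_i = 0. For each pair (i, j) with i < j, the coefficient of dx_i ∧ dx_j in alpha ∧ beta is (alpha_i * beta_j - alpha_j * beta_i). Collecting: alpha ∧ beta = (-4*x - 2*y) dx ∧ dy.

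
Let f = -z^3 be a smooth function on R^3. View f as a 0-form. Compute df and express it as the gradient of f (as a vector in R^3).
df = (0) dx + (0) dy + (-3*z^2) dz; grad f = (0, 0, -3*z^2)

For a 0-form f, d f = (∂f/∂x) dx + (∂f/∂y) dy + (∂f/∂z) dz. The components of the vector representation are exactly the entries of grad f in Cartesian coordinates:
  ∂f/∂x = 0
  ∂f/∂y = 0
  ∂f/∂z = -3*z^2.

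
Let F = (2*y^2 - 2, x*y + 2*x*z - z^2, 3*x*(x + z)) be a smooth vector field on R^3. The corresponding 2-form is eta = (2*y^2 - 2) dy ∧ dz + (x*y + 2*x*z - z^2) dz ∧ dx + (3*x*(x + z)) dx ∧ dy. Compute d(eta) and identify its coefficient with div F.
d(eta) = (4*x) dx ∧ dy ∧ dz; div F = 4*x

For a 2-form in R^3 of the form above, applying d gives a 3-form with coefficient ∂P/∂x + ∂Q/∂y + ∂R/∂z:
  ∂P/∂x = 0
  ∂Q/∂y = x
  ∂R/∂z = 3*x
Sum = 4*x, which is exactly div F.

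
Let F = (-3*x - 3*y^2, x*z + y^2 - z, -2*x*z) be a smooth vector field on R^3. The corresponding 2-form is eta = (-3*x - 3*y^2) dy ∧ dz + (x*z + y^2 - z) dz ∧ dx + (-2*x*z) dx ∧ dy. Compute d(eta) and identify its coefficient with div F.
d(eta) = (-2*x + 2*y - 3) dx ∧ dy ∧ dz; div F = -2*x + 2*y - 3

For a 2-form in R^3 of the form above, applying d gives a 3-form with coefficient ∂P/∂x + ∂Q/∂y + ∂R/∂z:
  ∂P/∂x = -3
  ∂Q/∂y = 2*y
  ∂R/∂z = -2*x
Sum = -2*x + 2*y - 3, which is exactly div F.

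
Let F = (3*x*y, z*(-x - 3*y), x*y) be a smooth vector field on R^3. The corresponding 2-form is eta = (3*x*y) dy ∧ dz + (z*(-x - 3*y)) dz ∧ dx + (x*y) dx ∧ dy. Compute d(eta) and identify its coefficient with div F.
d(eta) = (3*y - 3*z) dx ∧ dy ∧ dz; div F = 3*y - 3*z

For a 2-form in R^3 of the form above, applying d gives a 3-form with coefficient ∂P/∂x + ∂Q/∂y + ∂R/∂z:
  ∂P/∂x = 3*y
  ∂Q/∂y = -3*z
  ∂R/∂z = 0
Sum = 3*y - 3*z, which is exactly div F.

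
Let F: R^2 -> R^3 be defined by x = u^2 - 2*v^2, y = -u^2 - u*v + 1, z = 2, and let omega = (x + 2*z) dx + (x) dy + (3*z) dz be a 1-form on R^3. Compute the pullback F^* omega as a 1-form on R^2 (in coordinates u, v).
F^* omega = (-u^2*v + 8*u + 2*v^3) du + (-u^3 - 4*u^2*v + 2*u*v^2 + 8*v^3 - 16*v) dv

Using F^*(f dg) = (f ∘ F) d(g ∘ F), substitute each coordinate x_i by F_i(u, v) in f_i, and replace dx_i by d F_i = (∂F_i/∂u) du + (∂F_i/∂v) dv.
  For the x component: f_1(F) = u^2 - 2*v^2 + 4; d F_1 = (2*u) du + (-4*v) dv
  For the y component: f_2(F) = u^2 - 2*v^2; d F_2 = (-2*u - v) du + (-u) dv
  For the z component: f_3(F) = 6; d F_3 = (0) du + (0) dv
Combining and collecting du, dv coefficients:
  coeff of du: -u^2*v + 8*u + 2*v^3
  coeff of dv: -u^3 - 4*u^2*v + 2*u*v^2 + 8*v^3 - 16*v
F^* omega = (-u^2*v + 8*u + 2*v^3) du + (-u^3 - 4*u^2*v + 2*u*v^2 + 8*v^3 - 16*v) dv.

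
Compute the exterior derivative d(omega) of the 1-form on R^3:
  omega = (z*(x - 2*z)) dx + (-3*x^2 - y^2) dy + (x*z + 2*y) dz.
d(omega) = (-6*x) dx ∧ dy + (-x + 5*z) dx ∧ dz + (2) dy ∧ dz

For a 1-form omega = sum_i f_i dx_i, the exterior derivative is
  d(omega) = sum_{i < j} (∂f_j/∂x_i - ∂f_i/∂x_j) dx_i ∧ dx_j.
  coefficient of dx ∧ dy: ∂f_2/∂x - ∂f_1/∂y = ∂(-3*x^2 - y^2)/∂x - ∂(z*(x - 2*z))/∂y = -6*x
  coefficient of dx ∧ dz: ∂f_3/∂x - ∂f_1/∂z = ∂(x*z + 2*y)/∂x - ∂(z*(x - 2*z))/∂z = -x + 5*z
  coefficient of dy ∧ dz: ∂f_3/∂y - ∂f_2/∂z = ∂(x*z + 2*y)/∂y - ∂(-3*x^2 - y^2)/∂z = 2
Assembling: d(omega) = (-6*x) dx ∧ dy + (-x + 5*z) dx ∧ dz + (2) dy ∧ dz.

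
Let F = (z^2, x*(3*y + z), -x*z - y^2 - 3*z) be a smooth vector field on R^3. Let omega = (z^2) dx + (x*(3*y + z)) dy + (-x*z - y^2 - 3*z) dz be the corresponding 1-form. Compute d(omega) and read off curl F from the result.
d(omega) = (-x - 2*y) dy ∧ dz + (3*z) dz ∧ dx + (3*y + z) dx ∧ dy; curl F = (-x - 2*y, 3*z, 3*y + z)

d omega = sum_{i<j} (∂f_j/∂x_i - ∂f_i/∂x_j) dx_i ∧ dx_j. Under the identification (dy ∧ dz, dz ∧ dx, dx ∧ dy) ↔ (e_x, e_y, e_z), the coefficients are exactly the components of curl F. Compute:
  ∂R/∂y - ∂Q/∂z = (-2*y) - (x) = -x - 2*y
  ∂P/∂z - ∂R/∂x = (2*z) - (-z) = 3*z
  ∂Q/∂x - ∂P/∂y = (3*y + z) - (0) = 3*y + z.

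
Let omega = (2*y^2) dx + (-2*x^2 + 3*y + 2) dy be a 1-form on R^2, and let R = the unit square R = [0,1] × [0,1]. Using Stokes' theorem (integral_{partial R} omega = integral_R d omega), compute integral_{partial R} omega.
integral_(partial R) omega = -4

Stokes: integral_partial_R omega = integral_R d omega with d omega = (∂Q/∂x - ∂P/∂y) dx ∧ dy.
  ∂Q/∂x = -4*x
  ∂P/∂y = 4*y
  integrand = ∂Q/∂x - ∂P/∂y = -4*x - 4*y.
Integrating over R: integral_0^1 integral_0^1 (-4*x - 4*y) dx dy = -4.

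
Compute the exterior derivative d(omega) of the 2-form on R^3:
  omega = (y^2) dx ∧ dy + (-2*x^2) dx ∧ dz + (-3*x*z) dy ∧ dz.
d(omega) = (-3*z) dx ∧ dy ∧ dz

For a 2-form omega = sum_{i<j} g_{ij} dx_i ∧ dx_j, the exterior derivative is
  d(omega) = sum_{i<j} d(g_{ij}) ∧ dx_i ∧ dx_j = sum_{i<j, k} (∂g_{ij}/∂x_k) dx_k ∧ dx_i ∧ dx_j.
Expand each term, using dx_k ∧ dx_i ∧ dx_j = sgn(permutation) dx_{(a)} ∧ dx_{(b)} ∧ dx_{(c)} with (a < b < c) sorted:
  d(-3*x*z) includes (∂/∂x)(-3*x*z) dx = (-3*z) dx, which multiplied by dy ∧ dz gives (-3*z) dx ∧ dy ∧ dz
Collecting like 3-forms: d(omega) = (-3*z) dx ∧ dy ∧ dz.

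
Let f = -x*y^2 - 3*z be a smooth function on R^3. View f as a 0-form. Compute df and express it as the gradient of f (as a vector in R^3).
df = (-y^2) dx + (-2*x*y) dy + (-3) dz; grad f = (-y^2, -2*x*y, -3)

For a 0-form f, d f = (∂f/∂x) dx + (∂f/∂y) dy + (∂f/∂z) dz. The components of the vector representation are exactly the entries of grad f in Cartesian coordinates:
  ∂f/∂x = -y^2
  ∂f/∂y = -2*x*y
  ∂f/∂z = -3.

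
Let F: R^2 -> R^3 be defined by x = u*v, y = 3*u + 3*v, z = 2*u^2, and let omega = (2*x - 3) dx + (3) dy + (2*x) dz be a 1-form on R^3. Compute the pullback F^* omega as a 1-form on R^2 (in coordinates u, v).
F^* omega = (8*u^2*v + 2*u*v^2 - 3*v + 9) du + (2*u^2*v - 3*u + 9) dv

Using F^*(f dg) = (f ∘ F) d(g ∘ F), substitute each coordinate x_i by F_i(u, v) in f_i, and replace dx_i by d F_i = (∂F_i/∂u) du + (∂F_i/∂v) dv.
  For the x component: f_1(F) = 2*u*v - 3; d F_1 = (v) du + (u) dv
  For the y component: f_2(F) = 3; d F_2 = (3) du + (3) dv
  For the z component: f_3(F) = 2*u*v; d F_3 = (4*u) du + (0) dv
Combining and collecting du, dv coefficients:
  coeff of du: 8*u^2*v + 2*u*v^2 - 3*v + 9
  coeff of dv: 2*u^2*v - 3*u + 9
F^* omega = (8*u^2*v + 2*u*v^2 - 3*v + 9) du + (2*u^2*v - 3*u + 9) dv.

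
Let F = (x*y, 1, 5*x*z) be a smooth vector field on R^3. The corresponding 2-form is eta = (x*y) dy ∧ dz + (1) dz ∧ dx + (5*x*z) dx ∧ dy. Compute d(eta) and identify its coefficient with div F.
d(eta) = (5*x + y) dx ∧ dy ∧ dz; div F = 5*x + y

For a 2-form in R^3 of the form above, applying d gives a 3-form with coefficient ∂P/∂x + ∂Q/∂y + ∂R/∂z:
  ∂P/∂x = y
  ∂Q/∂y = 0
  ∂R/∂z = 5*x
Sum = 5*x + y, which is exactly div F.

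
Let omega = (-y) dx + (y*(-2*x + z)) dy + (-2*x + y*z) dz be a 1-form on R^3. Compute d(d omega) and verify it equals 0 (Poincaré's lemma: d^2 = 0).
d(d omega) = 0

Step 1: d omega = sum_{i<j} (∂f_j/∂x_i - ∂f_i/∂x_j) dx_i ∧ dx_j:
  coeff of dx ∧ dy: 1 - 2*y
  coeff of dx ∧ dz: -2
  coeff of dy ∧ dz: -y + z
Step 2: Apply d again to each 2-form coefficient. The only possible 3-form in R^3 is dx ∧ dy ∧ dz, with coefficient
  ∂(coeff of dy∧dz)/∂x - ∂(coeff of dx∧dz)/∂y + ∂(coeff of dx∧dy)/∂z
  = ∂/∂x (-y + z) - ∂/∂y (-2) + ∂/∂z (1 - 2*y).
Each of these terms simplifies to sums of mixed partials that cancel in pairs. The result is 0 (by equality of mixed partials for smooth functions — Schwarz / Clairaut).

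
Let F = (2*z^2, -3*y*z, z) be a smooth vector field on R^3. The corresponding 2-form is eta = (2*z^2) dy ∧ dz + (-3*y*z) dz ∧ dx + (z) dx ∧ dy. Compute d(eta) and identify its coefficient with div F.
d(eta) = (1 - 3*z) dx ∧ dy ∧ dz; div F = 1 - 3*z

For a 2-form in R^3 of the form above, applying d gives a 3-form with coefficient ∂P/∂x + ∂Q/∂y + ∂R/∂z:
  ∂P/∂x = 0
  ∂Q/∂y = -3*z
  ∂R/∂z = 1
Sum = 1 - 3*z, which is exactly div F.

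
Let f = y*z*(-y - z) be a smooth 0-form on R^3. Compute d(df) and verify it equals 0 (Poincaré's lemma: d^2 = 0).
d(df) = 0

Step 1: df = sum_i (∂f/∂x_i) dx_i = (0) dx + (z*(-2*y - z)) dy + (y*(-y - 2*z)) dz.
Step 2: Apply d again. Using the 1-form formula, the coefficient of dx ∧ dy in d(df) is ∂^2 f/∂x ∂y - ∂^2 f/∂y ∂x = (0) - (0) = 0 (equality of mixed partials for smooth f).
Similarly for dx ∧ dz and dy ∧ dz — all coefficients vanish. So d(df) = 0.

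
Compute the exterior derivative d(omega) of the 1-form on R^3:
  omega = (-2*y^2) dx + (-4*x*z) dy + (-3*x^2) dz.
d(omega) = (4*y - 4*z) dx ∧ dy + (-6*x) dx ∧ dz + (4*x) dy ∧ dz

For a 1-form omega = sum_i f_i dx_i, the exterior derivative is
  d(omega) = sum_{i < j} (∂f_j/∂x_i - ∂f_i/∂x_j) dx_i ∧ dx_j.
  coefficient of dx ∧ dy: ∂f_2/∂x - ∂f_1/∂y = ∂(-4*x*z)/∂x - ∂(-2*y^2)/∂y = 4*y - 4*z
  coefficient of dx ∧ dz: ∂f_3/∂x - ∂f_1/∂z = ∂(-3*x^2)/∂x - ∂(-2*y^2)/∂z = -6*x
  coefficient of dy ∧ dz: ∂f_3/∂y - ∂f_2/∂z = ∂(-3*x^2)/∂y - ∂(-4*x*z)/∂z = 4*x
Assembling: d(omega) = (4*y - 4*z) dx ∧ dy + (-6*x) dx ∧ dz + (4*x) dy ∧ dz.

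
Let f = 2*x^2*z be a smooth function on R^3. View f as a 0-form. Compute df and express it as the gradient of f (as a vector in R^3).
df = (4*x*z) dx + (0) dy + (2*x^2) dz; grad f = (4*x*z, 0, 2*x^2)

For a 0-form f, d f = (∂f/∂x) dx + (∂f/∂y) dy + (∂f/∂z) dz. The components of the vector representation are exactly the entries of grad f in Cartesian coordinates:
  ∂f/∂x = 4*x*z
  ∂f/∂y = 0
  ∂f/∂z = 2*x^2.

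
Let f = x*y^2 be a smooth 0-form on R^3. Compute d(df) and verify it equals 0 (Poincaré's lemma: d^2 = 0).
d(df) = 0

Step 1: df = sum_i (∂f/∂x_i) dx_i = (y^2) dx + (2*x*y) dy + (0) dz.
Step 2: Apply d again. Using the 1-form formula, the coefficient of dx ∧ dy in d(df) is ∂^2 f/∂x ∂y - ∂^2 f/∂y ∂x = (2*y) - (2*y) = 0 (equality of mixed partials for smooth f).
Similarly for dx ∧ dz and dy ∧ dz — all coefficients vanish. So d(df) = 0.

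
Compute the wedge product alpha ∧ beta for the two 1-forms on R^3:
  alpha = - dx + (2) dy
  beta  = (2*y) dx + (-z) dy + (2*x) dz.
alpha ∧ beta = (-4*y + z) dx ∧ dy + (-2*x) dx ∧ dz + (4*x) dy ∧ dz

Distribute the wedge, using dx_i ∧ dx_j = -dx_j ∧ dx_i and dx_i ∧ dx_i = 0. For each pair (i, j) with i < j, the coefficient of dx_i ∧ dx_j in alpha ∧ beta is (alpha_i * beta_j - alpha_j * beta_i). Collecting: alpha ∧ beta = (-4*y + z) dx ∧ dy + (-2*x) dx ∧ dz + (4*x) dy ∧ dz.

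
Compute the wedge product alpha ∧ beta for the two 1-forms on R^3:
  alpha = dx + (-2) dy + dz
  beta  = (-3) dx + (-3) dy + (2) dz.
alpha ∧ beta = (-9) dx ∧ dy + (5) dx ∧ dz + (-1) dy ∧ dz

Distribute the wedge, using dx_i ∧ dx_j = -dx_j ∧ dx_i and dx_i ∧ dx_i = 0. For each pair (i, j) with i < j, the coefficient of dx_i ∧ dx_j in alpha ∧ beta is (alpha_i * beta_j - alpha_j * beta_i). Collecting: alpha ∧ beta = (-9) dx ∧ dy + (5) dx ∧ dz + (-1) dy ∧ dz.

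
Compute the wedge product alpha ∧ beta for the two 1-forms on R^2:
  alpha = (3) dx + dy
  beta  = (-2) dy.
alpha ∧ beta = (-6) dx ∧ dy

Distribute the wedge, using dx_i ∧ dx_j = -dx_j ∧ dx_i and dx_i ∧ dx_i = 0. For each pair (i, j) with i < j, the coefficient of dx_i ∧ dx_j in alpha ∧ beta is (alpha_i * beta_j - alpha_j * beta_i). Collecting: alpha ∧ beta = (-6) dx ∧ dy.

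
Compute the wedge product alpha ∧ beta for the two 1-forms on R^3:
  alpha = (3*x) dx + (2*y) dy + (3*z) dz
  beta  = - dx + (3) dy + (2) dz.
alpha ∧ beta = (9*x + 2*y) dx ∧ dy + (6*x + 3*z) dx ∧ dz + (4*y - 9*z) dy ∧ dz

Distribute the wedge, using dx_i ∧ dx_j = -dx_j ∧ dx_i and dx_i ∧ dx_i = 0. For each pair (i, j) with i < j, the coefficient of dx_i ∧ dx_j in alpha ∧ beta is (alpha_i * beta_j - alpha_j * beta_i). Collecting: alpha ∧ beta = (9*x + 2*y) dx ∧ dy + (6*x + 3*z) dx ∧ dz + (4*y - 9*z) dy ∧ dz.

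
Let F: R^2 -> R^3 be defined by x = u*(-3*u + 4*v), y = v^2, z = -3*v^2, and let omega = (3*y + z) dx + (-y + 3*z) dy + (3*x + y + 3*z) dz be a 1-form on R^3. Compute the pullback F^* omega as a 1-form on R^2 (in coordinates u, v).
F^* omega = (2*v*(27*u^2 - 36*u*v + 14*v^2)) dv

Using F^*(f dg) = (f ∘ F) d(g ∘ F), substitute each coordinate x_i by F_i(u, v) in f_i, and replace dx_i by d F_i = (∂F_i/∂u) du + (∂F_i/∂v) dv.
  For the x component: f_1(F) = 0; d F_1 = (-6*u + 4*v) du + (4*u) dv
  For the y component: f_2(F) = -10*v^2; d F_2 = (0) du + (2*v) dv
  For the z component: f_3(F) = -9*u^2 + 12*u*v - 8*v^2; d F_3 = (0) du + (-6*v) dv
Combining and collecting du, dv coefficients:
  coeff of du: 0
  coeff of dv: 2*v*(27*u^2 - 36*u*v + 14*v^2)
F^* omega = (2*v*(27*u^2 - 36*u*v + 14*v^2)) dv.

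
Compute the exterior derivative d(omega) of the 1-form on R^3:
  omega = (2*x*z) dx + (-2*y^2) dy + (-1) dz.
d(omega) = (-2*x) dx ∧ dz

For a 1-form omega = sum_i f_i dx_i, the exterior derivative is
  d(omega) = sum_{i < j} (∂f_j/∂x_i - ∂f_i/∂x_j) dx_i ∧ dx_j.
  coefficient of dx ∧ dz: ∂f_3/∂x - ∂f_1/∂z = ∂(-1)/∂x - ∂(2*x*z)/∂z = -2*x
Assembling: d(omega) = (-2*x) dx ∧ dz.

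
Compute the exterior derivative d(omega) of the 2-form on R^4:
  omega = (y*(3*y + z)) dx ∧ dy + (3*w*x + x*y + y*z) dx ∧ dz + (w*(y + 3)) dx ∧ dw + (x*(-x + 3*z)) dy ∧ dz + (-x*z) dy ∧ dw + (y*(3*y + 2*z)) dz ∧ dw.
d(omega) = (-3*x + y + 2*z) dx ∧ dy ∧ dz + (3*x) dx ∧ dz ∧ dw + (-w - z) dx ∧ dy ∧ dw + (x + 6*y + 2*z) dy ∧ dz ∧ dw

For a 2-form omega = sum_{i<j} g_{ij} dx_i ∧ dx_j, the exterior derivative is
  d(omega) = sum_{i<j} d(g_{ij}) ∧ dx_i ∧ dx_j = sum_{i<j, k} (∂g_{ij}/∂x_k) dx_k ∧ dx_i ∧ dx_j.
Expand each term, using dx_k ∧ dx_i ∧ dx_j = sgn(permutation) dx_{(a)} ∧ dx_{(b)} ∧ dx_{(c)} with (a < b < c) sorted:
  d(y*(3*y + z)) includes (∂/∂z)(y*(3*y + z)) dz = (y) dz, which multiplied by dx ∧ dy gives (y) dx ∧ dy ∧ dz
  d(3*w*x + x*y + y*z) includes (∂/∂y)(3*w*x + x*y + y*z) dy = (x + z) dy, which multiplied by dx ∧ dz gives (-x - z) dx ∧ dy ∧ dz
  d(3*w*x + x*y + y*z) includes (∂/∂w)(3*w*x + x*y + y*z) dw = (3*x) dw, which multiplied by dx ∧ dz gives (3*x) dx ∧ dz ∧ dw
  d(w*(y + 3)) includes (∂/∂y)(w*(y + 3)) dy = (w) dy, which multiplied by dx ∧ dw gives (-w) dx ∧ dy ∧ dw
  d(x*(-x + 3*z)) includes (∂/∂x)(x*(-x + 3*z)) dx = (-2*x + 3*z) dx, which multiplied by dy ∧ dz gives (-2*x + 3*z) dx ∧ dy ∧ dz
  d(-x*z) includes (∂/∂x)(-x*z) dx = (-z) dx, which multiplied by dy ∧ dw gives (-z) dx ∧ dy ∧ dw
  d(-x*z) includes (∂/∂z)(-x*z) dz = (-x) dz, which multiplied by dy ∧ dw gives (x) dy ∧ dz ∧ dw
  d(y*(3*y + 2*z)) includes (∂/∂y)(y*(3*y + 2*z)) dy = (6*y + 2*z) dy, which multiplied by dz ∧ dw gives (6*y + 2*z) dy ∧ dz ∧ dw
Collecting like 3-forms: d(omega) = (-3*x + y + 2*z) dx ∧ dy ∧ dz + (3*x) dx ∧ dz ∧ dw + (-w - z) dx ∧ dy ∧ dw + (x + 6*y + 2*z) dy ∧ dz ∧ dw.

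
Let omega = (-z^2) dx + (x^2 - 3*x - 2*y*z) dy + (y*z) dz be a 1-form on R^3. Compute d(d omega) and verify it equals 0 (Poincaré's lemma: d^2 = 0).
d(d omega) = 0

Step 1: d omega = sum_{i<j} (∂f_j/∂x_i - ∂f_i/∂x_j) dx_i ∧ dx_j:
  coeff of dx ∧ dy: 2*x - 3
  coeff of dx ∧ dz: 2*z
  coeff of dy ∧ dz: 2*y + z
Step 2: Apply d again to each 2-form coefficient. The only possible 3-form in R^3 is dx ∧ dy ∧ dz, with coefficient
  ∂(coeff of dy∧dz)/∂x - ∂(coeff of dx∧dz)/∂y + ∂(coeff of dx∧dy)/∂z
  = ∂/∂x (2*y + z) - ∂/∂y (2*z) + ∂/∂z (2*x - 3).
Each of these terms simplifies to sums of mixed partials that cancel in pairs. The result is 0 (by equality of mixed partials for smooth functions — Schwarz / Clairaut).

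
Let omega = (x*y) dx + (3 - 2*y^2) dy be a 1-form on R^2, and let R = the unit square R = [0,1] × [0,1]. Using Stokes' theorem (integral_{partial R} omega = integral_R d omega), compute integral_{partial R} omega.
integral_(partial R) omega = -1/2

Stokes: integral_partial_R omega = integral_R d omega with d omega = (∂Q/∂x - ∂P/∂y) dx ∧ dy.
  ∂Q/∂x = 0
  ∂P/∂y = x
  integrand = ∂Q/∂x - ∂P/∂y = -x.
Integrating over R: integral_0^1 integral_0^1 (-x) dx dy = -1/2.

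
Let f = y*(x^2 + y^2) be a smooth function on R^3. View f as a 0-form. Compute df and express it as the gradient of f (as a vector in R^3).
df = (2*x*y) dx + (x^2 + 3*y^2) dy + (0) dz; grad f = (2*x*y, x^2 + 3*y^2, 0)

For a 0-form f, d f = (∂f/∂x) dx + (∂f/∂y) dy + (∂f/∂z) dz. The components of the vector representation are exactly the entries of grad f in Cartesian coordinates:
  ∂f/∂x = 2*x*y
  ∂f/∂y = x^2 + 3*y^2
  ∂f/∂z = 0.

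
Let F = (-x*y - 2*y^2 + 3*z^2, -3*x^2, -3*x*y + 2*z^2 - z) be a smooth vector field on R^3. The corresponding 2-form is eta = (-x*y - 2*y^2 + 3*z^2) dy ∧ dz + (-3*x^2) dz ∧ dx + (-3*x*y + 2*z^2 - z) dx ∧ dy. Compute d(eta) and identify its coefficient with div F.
d(eta) = (-y + 4*z - 1) dx ∧ dy ∧ dz; div F = -y + 4*z - 1

For a 2-form in R^3 of the form above, applying d gives a 3-form with coefficient ∂P/∂x + ∂Q/∂y + ∂R/∂z:
  ∂P/∂x = -y
  ∂Q/∂y = 0
  ∂R/∂z = 4*z - 1
Sum = -y + 4*z - 1, which is exactly div F.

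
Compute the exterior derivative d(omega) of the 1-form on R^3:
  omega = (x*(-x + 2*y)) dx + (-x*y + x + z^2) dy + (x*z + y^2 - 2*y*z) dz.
d(omega) = (-2*x - y + 1) dx ∧ dy + (z) dx ∧ dz + (2*y - 4*z) dy ∧ dz

For a 1-form omega = sum_i f_i dx_i, the exterior derivative is
  d(omega) = sum_{i < j} (∂f_j/∂x_i - ∂f_i/∂x_j) dx_i ∧ dx_j.
  coefficient of dx ∧ dy: ∂f_2/∂x - ∂f_1/∂y = ∂(-x*y + x + z^2)/∂x - ∂(x*(-x + 2*y))/∂y = -2*x - y + 1
  coefficient of dx ∧ dz: ∂f_3/∂x - ∂f_1/∂z = ∂(x*z + y^2 - 2*y*z)/∂x - ∂(x*(-x + 2*y))/∂z = z
  coefficient of dy ∧ dz: ∂f_3/∂y - ∂f_2/∂z = ∂(x*z + y^2 - 2*y*z)/∂y - ∂(-x*y + x + z^2)/∂z = 2*y - 4*z
Assembling: d(omega) = (-2*x - y + 1) dx ∧ dy + (z) dx ∧ dz + (2*y - 4*z) dy ∧ dz.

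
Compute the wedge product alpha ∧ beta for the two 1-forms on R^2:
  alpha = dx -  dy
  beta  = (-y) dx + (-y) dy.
alpha ∧ beta = (-2*y) dx ∧ dy

Distribute the wedge, using dx_i ∧ dx_j = -dx_j ∧ dx_i and dx_i ∧ dx_i = 0. For each pair (i, j) with i < j, the coefficient of dx_i ∧ dx_j in alpha ∧ beta is (alpha_i * beta_j - alpha_j * beta_i). Collecting: alpha ∧ beta = (-2*y) dx ∧ dy.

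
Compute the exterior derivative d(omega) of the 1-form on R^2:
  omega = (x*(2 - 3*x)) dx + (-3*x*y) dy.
d(omega) = (-3*y) dx ∧ dy

For a 1-form omega = sum_i f_i dx_i, the exterior derivative is
  d(omega) = sum_{i < j} (∂f_j/∂x_i - ∂f_i/∂x_j) dx_i ∧ dx_j.
  coefficient of dx ∧ dy: ∂f_2/∂x - ∂f_1/∂y = ∂(-3*x*y)/∂x - ∂(x*(2 - 3*x))/∂y = -3*y
Assembling: d(omega) = (-3*y) dx ∧ dy.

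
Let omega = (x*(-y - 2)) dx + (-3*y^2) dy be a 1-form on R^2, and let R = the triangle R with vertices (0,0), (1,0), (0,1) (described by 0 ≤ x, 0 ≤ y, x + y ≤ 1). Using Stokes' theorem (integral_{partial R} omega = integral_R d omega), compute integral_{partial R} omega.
integral_(partial R) omega = 1/6

Stokes: integral_partial_R omega = integral_R d omega with d omega = (∂Q/∂x - ∂P/∂y) dx ∧ dy.
  ∂Q/∂x = 0
  ∂P/∂y = -x
  integrand = ∂Q/∂x - ∂P/∂y = x.
Integrating over R: integral_0^1 integral_0^{1-x} (x) dy dx = 1/6.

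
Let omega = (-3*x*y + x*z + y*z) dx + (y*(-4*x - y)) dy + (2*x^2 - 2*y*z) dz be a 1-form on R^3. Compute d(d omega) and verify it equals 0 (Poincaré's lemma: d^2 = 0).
d(d omega) = 0

Step 1: d omega = sum_{i<j} (∂f_j/∂x_i - ∂f_i/∂x_j) dx_i ∧ dx_j:
  coeff of dx ∧ dy: 3*x - 4*y - z
  coeff of dx ∧ dz: 3*x - y
  coeff of dy ∧ dz: -2*z
Step 2: Apply d again to each 2-form coefficient. The only possible 3-form in R^3 is dx ∧ dy ∧ dz, with coefficient
  ∂(coeff of dy∧dz)/∂x - ∂(coeff of dx∧dz)/∂y + ∂(coeff of dx∧dy)/∂z
  = ∂/∂x (-2*z) - ∂/∂y (3*x - y) + ∂/∂z (3*x - 4*y - z).
Each of these terms simplifies to sums of mixed partials that cancel in pairs. The result is 0 (by equality of mixed partials for smooth functions — Schwarz / Clairaut).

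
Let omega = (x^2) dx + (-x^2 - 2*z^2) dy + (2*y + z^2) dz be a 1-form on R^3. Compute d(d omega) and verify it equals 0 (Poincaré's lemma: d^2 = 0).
d(d omega) = 0

Step 1: d omega = sum_{i<j} (∂f_j/∂x_i - ∂f_i/∂x_j) dx_i ∧ dx_j:
  coeff of dx ∧ dy: -2*x
  coeff of dx ∧ dz: 0
  coeff of dy ∧ dz: 4*z + 2
Step 2: Apply d again to each 2-form coefficient. The only possible 3-form in R^3 is dx ∧ dy ∧ dz, with coefficient
  ∂(coeff of dy∧dz)/∂x - ∂(coeff of dx∧dz)/∂y + ∂(coeff of dx∧dy)/∂z
  = ∂/∂x (4*z + 2) - ∂/∂y (0) + ∂/∂z (-2*x).
Each of these terms simplifies to sums of mixed partials that cancel in pairs. The result is 0 (by equality of mixed partials for smooth functions — Schwarz / Clairaut).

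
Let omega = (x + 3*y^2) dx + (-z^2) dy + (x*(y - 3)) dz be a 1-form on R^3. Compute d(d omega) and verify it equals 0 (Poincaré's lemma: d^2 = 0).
d(d omega) = 0

Step 1: d omega = sum_{i<j} (∂f_j/∂x_i - ∂f_i/∂x_j) dx_i ∧ dx_j:
  coeff of dx ∧ dy: -6*y
  coeff of dx ∧ dz: y - 3
  coeff of dy ∧ dz: x + 2*z
Step 2: Apply d again to each 2-form coefficient. The only possible 3-form in R^3 is dx ∧ dy ∧ dz, with coefficient
  ∂(coeff of dy∧dz)/∂x - ∂(coeff of dx∧dz)/∂y + ∂(coeff of dx∧dy)/∂z
  = ∂/∂x (x + 2*z) - ∂/∂y (y - 3) + ∂/∂z (-6*y).
Each of these terms simplifies to sums of mixed partials that cancel in pairs. The result is 0 (by equality of mixed partials for smooth functions — Schwarz / Clairaut).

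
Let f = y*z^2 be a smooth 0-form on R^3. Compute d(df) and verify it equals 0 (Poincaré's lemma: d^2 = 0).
d(df) = 0

Step 1: df = sum_i (∂f/∂x_i) dx_i = (0) dx + (z^2) dy + (2*y*z) dz.
Step 2: Apply d again. Using the 1-form formula, the coefficient of dx ∧ dy in d(df) is ∂^2 f/∂x ∂y - ∂^2 f/∂y ∂x = (0) - (0) = 0 (equality of mixed partials for smooth f).
Similarly for dx ∧ dz and dy ∧ dz — all coefficients vanish. So d(df) = 0.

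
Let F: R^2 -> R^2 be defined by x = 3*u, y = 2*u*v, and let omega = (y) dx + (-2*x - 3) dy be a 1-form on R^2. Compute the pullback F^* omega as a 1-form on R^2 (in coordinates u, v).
F^* omega = (6*v*(-u - 1)) du + (6*u*(-2*u - 1)) dv

Using F^*(f dg) = (f ∘ F) d(g ∘ F), substitute each coordinate x_i by F_i(u, v) in f_i, and replace dx_i by d F_i = (∂F_i/∂u) du + (∂F_i/∂v) dv.
  For the x component: f_1(F) = 2*u*v; d F_1 = (3) du + (0) dv
  For the y component: f_2(F) = -6*u - 3; d F_2 = (2*v) du + (2*u) dv
Combining and collecting du, dv coefficients:
  coeff of du: 6*v*(-u - 1)
  coeff of dv: 6*u*(-2*u - 1)
F^* omega = (6*v*(-u - 1)) du + (6*u*(-2*u - 1)) dv.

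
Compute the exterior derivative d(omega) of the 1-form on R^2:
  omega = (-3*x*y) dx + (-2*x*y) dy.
d(omega) = (3*x - 2*y) dx ∧ dy

For a 1-form omega = sum_i f_i dx_i, the exterior derivative is
  d(omega) = sum_{i < j} (∂f_j/∂x_i - ∂f_i/∂x_j) dx_i ∧ dx_j.
  coefficient of dx ∧ dy: ∂f_2/∂x - ∂f_1/∂y = ∂(-2*x*y)/∂x - ∂(-3*x*y)/∂y = 3*x - 2*y
Assembling: d(omega) = (3*x - 2*y) dx ∧ dy.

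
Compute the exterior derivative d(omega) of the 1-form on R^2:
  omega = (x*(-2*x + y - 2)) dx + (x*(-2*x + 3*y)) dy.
d(omega) = (-5*x + 3*y) dx ∧ dy

For a 1-form omega = sum_i f_i dx_i, the exterior derivative is
  d(omega) = sum_{i < j} (∂f_j/∂x_i - ∂f_i/∂x_j) dx_i ∧ dx_j.
  coefficient of dx ∧ dy: ∂f_2/∂x - ∂f_1/∂y = ∂(x*(-2*x + 3*y))/∂x - ∂(x*(-2*x + y - 2))/∂y = -5*x + 3*y
Assembling: d(omega) = (-5*x + 3*y) dx ∧ dy.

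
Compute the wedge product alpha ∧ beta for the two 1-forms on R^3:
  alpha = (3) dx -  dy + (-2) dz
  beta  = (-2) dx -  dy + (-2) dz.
alpha ∧ beta = (-5) dx ∧ dy + (-10) dx ∧ dz

Distribute the wedge, using dx_i ∧ dx_j = -dx_j ∧ dx_i and dx_i ∧ dx_i = 0. For each pair (i, j) with i < j, the coefficient of dx_i ∧ dx_j in alpha ∧ beta is (alpha_i * beta_j - alpha_j * beta_i). Collecting: alpha ∧ beta = (-5) dx ∧ dy + (-10) dx ∧ dz.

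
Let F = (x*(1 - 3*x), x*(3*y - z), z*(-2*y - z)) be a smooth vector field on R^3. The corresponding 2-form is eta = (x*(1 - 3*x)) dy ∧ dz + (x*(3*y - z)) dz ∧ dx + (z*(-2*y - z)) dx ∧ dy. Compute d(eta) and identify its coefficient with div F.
d(eta) = (-3*x - 2*y - 2*z + 1) dx ∧ dy ∧ dz; div F = -3*x - 2*y - 2*z + 1

For a 2-form in R^3 of the form above, applying d gives a 3-form with coefficient ∂P/∂x + ∂Q/∂y + ∂R/∂z:
  ∂P/∂x = 1 - 6*x
  ∂Q/∂y = 3*x
  ∂R/∂z = -2*y - 2*z
Sum = -3*x - 2*y - 2*z + 1, which is exactly div F.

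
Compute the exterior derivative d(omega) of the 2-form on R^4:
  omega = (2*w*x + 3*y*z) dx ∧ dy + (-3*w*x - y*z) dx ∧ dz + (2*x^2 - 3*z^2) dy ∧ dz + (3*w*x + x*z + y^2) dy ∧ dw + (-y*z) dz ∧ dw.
d(omega) = (4*x + 3*y + z) dx ∧ dy ∧ dz + (3*w + 2*x + z) dx ∧ dy ∧ dw + (-3*x) dx ∧ dz ∧ dw + (-x - z) dy ∧ dz ∧ dw

For a 2-form omega = sum_{i<j} g_{ij} dx_i ∧ dx_j, the exterior derivative is
  d(omega) = sum_{i<j} d(g_{ij}) ∧ dx_i ∧ dx_j = sum_{i<j, k} (∂g_{ij}/∂x_k) dx_k ∧ dx_i ∧ dx_j.
Expand each term, using dx_k ∧ dx_i ∧ dx_j = sgn(permutation) dx_{(a)} ∧ dx_{(b)} ∧ dx_{(c)} with (a < b < c) sorted:
  d(2*w*x + 3*y*z) includes (∂/∂z)(2*w*x + 3*y*z) dz = (3*y) dz, which multiplied by dx ∧ dy gives (3*y) dx ∧ dy ∧ dz
  d(2*w*x + 3*y*z) includes (∂/∂w)(2*w*x + 3*y*z) dw = (2*x) dw, which multiplied by dx ∧ dy gives (2*x) dx ∧ dy ∧ dw
  d(-3*w*x - y*z) includes (∂/∂y)(-3*w*x - y*z) dy = (-z) dy, which multiplied by dx ∧ dz gives (z) dx ∧ dy ∧ dz
  d(-3*w*x - y*z) includes (∂/∂w)(-3*w*x - y*z) dw = (-3*x) dw, which multiplied by dx ∧ dz gives (-3*x) dx ∧ dz ∧ dw
  d(2*x^2 - 3*z^2) includes (∂/∂x)(2*x^2 - 3*z^2) dx = (4*x) dx, which multiplied by dy ∧ dz gives (4*x) dx ∧ dy ∧ dz
  d(3*w*x + x*z + y^2) includes (∂/∂x)(3*w*x + x*z + y^2) dx = (3*w + z) dx, which multiplied by dy ∧ dw gives (3*w + z) dx ∧ dy ∧ dw
  d(3*w*x + x*z + y^2) includes (∂/∂z)(3*w*x + x*z + y^2) dz = (x) dz, which multiplied by dy ∧ dw gives (-x) dy ∧ dz ∧ dw
  d(-y*z) includes (∂/∂y)(-y*z) dy = (-z) dy, which multiplied by dz ∧ dw gives (-z) dy ∧ dz ∧ dw
Collecting like 3-forms: d(omega) = (4*x + 3*y + z) dx ∧ dy ∧ dz + (3*w + 2*x + z) dx ∧ dy ∧ dw + (-3*x) dx ∧ dz ∧ dw + (-x - z) dy ∧ dz ∧ dw.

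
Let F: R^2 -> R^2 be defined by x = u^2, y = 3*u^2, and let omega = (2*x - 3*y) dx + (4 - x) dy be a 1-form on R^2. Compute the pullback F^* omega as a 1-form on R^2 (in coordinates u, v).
F^* omega = (-20*u^3 + 24*u) du

Using F^*(f dg) = (f ∘ F) d(g ∘ F), substitute each coordinate x_i by F_i(u, v) in f_i, and replace dx_i by d F_i = (∂F_i/∂u) du + (∂F_i/∂v) dv.
  For the x component: f_1(F) = -7*u^2; d F_1 = (2*u) du + (0) dv
  For the y component: f_2(F) = 4 - u^2; d F_2 = (6*u) du + (0) dv
Combining and collecting du, dv coefficients:
  coeff of du: -20*u^3 + 24*u
  coeff of dv: 0
F^* omega = (-20*u^3 + 24*u) du.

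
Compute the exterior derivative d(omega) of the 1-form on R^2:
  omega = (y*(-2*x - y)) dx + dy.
d(omega) = (2*x + 2*y) dx ∧ dy

For a 1-form omega = sum_i f_i dx_i, the exterior derivative is
  d(omega) = sum_{i < j} (∂f_j/∂x_i - ∂f_i/∂x_j) dx_i ∧ dx_j.
  coefficient of dx ∧ dy: ∂f_2/∂x - ∂f_1/∂y = ∂(1)/∂x - ∂(y*(-2*x - y))/∂y = 2*x + 2*y
Assembling: d(omega) = (2*x + 2*y) dx ∧ dy.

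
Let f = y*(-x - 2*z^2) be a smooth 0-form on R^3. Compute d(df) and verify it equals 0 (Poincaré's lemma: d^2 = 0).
d(df) = 0

Step 1: df = sum_i (∂f/∂x_i) dx_i = (-y) dx + (-x - 2*z^2) dy + (-4*y*z) dz.
Step 2: Apply d again. Using the 1-form formula, the coefficient of dx ∧ dy in d(df) is ∂^2 f/∂x ∂y - ∂^2 f/∂y ∂x = (-1) - (-1) = 0 (equality of mixed partials for smooth f).
Similarly for dx ∧ dz and dy ∧ dz — all coefficients vanish. So d(df) = 0.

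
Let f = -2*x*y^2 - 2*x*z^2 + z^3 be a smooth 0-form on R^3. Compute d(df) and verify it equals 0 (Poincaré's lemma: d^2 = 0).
d(df) = 0

Step 1: df = sum_i (∂f/∂x_i) dx_i = (-2*y^2 - 2*z^2) dx + (-4*x*y) dy + (z*(-4*x + 3*z)) dz.
Step 2: Apply d again. Using the 1-form formula, the coefficient of dx ∧ dy in d(df) is ∂^2 f/∂x ∂y - ∂^2 f/∂y ∂x = (-4*y) - (-4*y) = 0 (equality of mixed partials for smooth f).
Similarly for dx ∧ dz and dy ∧ dz — all coefficients vanish. So d(df) = 0.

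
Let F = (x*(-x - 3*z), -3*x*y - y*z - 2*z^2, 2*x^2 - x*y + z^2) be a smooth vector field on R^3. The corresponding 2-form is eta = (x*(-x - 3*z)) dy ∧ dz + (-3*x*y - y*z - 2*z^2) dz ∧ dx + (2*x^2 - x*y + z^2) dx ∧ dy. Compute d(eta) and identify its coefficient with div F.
d(eta) = (-5*x - 2*z) dx ∧ dy ∧ dz; div F = -5*x - 2*z

For a 2-form in R^3 of the form above, applying d gives a 3-form with coefficient ∂P/∂x + ∂Q/∂y + ∂R/∂z:
  ∂P/∂x = -2*x - 3*z
  ∂Q/∂y = -3*x - z
  ∂R/∂z = 2*z
Sum = -5*x - 2*z, which is exactly div F.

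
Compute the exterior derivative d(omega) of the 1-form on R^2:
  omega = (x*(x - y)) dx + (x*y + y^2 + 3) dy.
d(omega) = (x + y) dx ∧ dy

For a 1-form omega = sum_i f_i dx_i, the exterior derivative is
  d(omega) = sum_{i < j} (∂f_j/∂x_i - ∂f_i/∂x_j) dx_i ∧ dx_j.
  coefficient of dx ∧ dy: ∂f_2/∂x - ∂f_1/∂y = ∂(x*y + y^2 + 3)/∂x - ∂(x*(x - y))/∂y = x + y
Assembling: d(omega) = (x + y) dx ∧ dy.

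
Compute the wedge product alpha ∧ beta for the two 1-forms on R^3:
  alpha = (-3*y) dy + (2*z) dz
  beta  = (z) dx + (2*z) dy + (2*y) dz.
alpha ∧ beta = (3*y*z) dx ∧ dy + (-6*y^2 - 4*z^2) dy ∧ dz + (-2*z^2) dx ∧ dz

Distribute the wedge, using dx_i ∧ dx_j = -dx_j ∧ dx_i and dx_i ∧ dx_i = 0. For each pair (i, j) with i < j, the coefficient of dx_i ∧ dx_j in alpha ∧ beta is (alpha_i * beta_j - alpha_j * beta_i). Collecting: alpha ∧ beta = (3*y*z) dx ∧ dy + (-6*y^2 - 4*z^2) dy ∧ dz + (-2*z^2) dx ∧ dz.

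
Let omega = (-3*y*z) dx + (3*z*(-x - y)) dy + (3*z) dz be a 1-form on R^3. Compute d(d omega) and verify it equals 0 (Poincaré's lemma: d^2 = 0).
d(d omega) = 0

Step 1: d omega = sum_{i<j} (∂f_j/∂x_i - ∂f_i/∂x_j) dx_i ∧ dx_j:
  coeff of dx ∧ dy: 0
  coeff of dx ∧ dz: 3*y
  coeff of dy ∧ dz: 3*x + 3*y
Step 2: Apply d again to each 2-form coefficient. The only possible 3-form in R^3 is dx ∧ dy ∧ dz, with coefficient
  ∂(coeff of dy∧dz)/∂x - ∂(coeff of dx∧dz)/∂y + ∂(coeff of dx∧dy)/∂z
  = ∂/∂x (3*x + 3*y) - ∂/∂y (3*y) + ∂/∂z (0).
Each of these terms simplifies to sums of mixed partials that cancel in pairs. The result is 0 (by equality of mixed partials for smooth functions — Schwarz / Clairaut).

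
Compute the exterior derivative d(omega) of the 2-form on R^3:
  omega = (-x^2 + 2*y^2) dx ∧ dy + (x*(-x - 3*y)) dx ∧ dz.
d(omega) = (3*x) dx ∧ dy ∧ dz

For a 2-form omega = sum_{i<j} g_{ij} dx_i ∧ dx_j, the exterior derivative is
  d(omega) = sum_{i<j} d(g_{ij}) ∧ dx_i ∧ dx_j = sum_{i<j, k} (∂g_{ij}/∂x_k) dx_k ∧ dx_i ∧ dx_j.
Expand each term, using dx_k ∧ dx_i ∧ dx_j = sgn(permutation) dx_{(a)} ∧ dx_{(b)} ∧ dx_{(c)} with (a < b < c) sorted:
  d(x*(-x - 3*y)) includes (∂/∂y)(x*(-x - 3*y)) dy = (-3*x) dy, which multiplied by dx ∧ dz gives (3*x) dx ∧ dy ∧ dz
Collecting like 3-forms: d(omega) = (3*x) dx ∧ dy ∧ dz.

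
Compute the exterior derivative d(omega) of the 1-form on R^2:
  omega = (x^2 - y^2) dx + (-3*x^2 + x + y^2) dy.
d(omega) = (-6*x + 2*y + 1) dx ∧ dy

For a 1-form omega = sum_i f_i dx_i, the exterior derivative is
  d(omega) = sum_{i < j} (∂f_j/∂x_i - ∂f_i/∂x_j) dx_i ∧ dx_j.
  coefficient of dx ∧ dy: ∂f_2/∂x - ∂f_1/∂y = ∂(-3*x^2 + x + y^2)/∂x - ∂(x^2 - y^2)/∂y = -6*x + 2*y + 1
Assembling: d(omega) = (-6*x + 2*y + 1) dx ∧ dy.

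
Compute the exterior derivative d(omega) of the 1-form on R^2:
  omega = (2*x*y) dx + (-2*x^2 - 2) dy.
d(omega) = (-6*x) dx ∧ dy

For a 1-form omega = sum_i f_i dx_i, the exterior derivative is
  d(omega) = sum_{i < j} (∂f_j/∂x_i - ∂f_i/∂x_j) dx_i ∧ dx_j.
  coefficient of dx ∧ dy: ∂f_2/∂x - ∂f_1/∂y = ∂(-2*x^2 - 2)/∂x - ∂(2*x*y)/∂y = -6*x
Assembling: d(omega) = (-6*x) dx ∧ dy.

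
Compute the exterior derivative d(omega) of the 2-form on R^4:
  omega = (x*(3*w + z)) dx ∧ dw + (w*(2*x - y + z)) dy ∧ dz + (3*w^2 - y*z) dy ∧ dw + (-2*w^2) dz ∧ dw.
d(omega) = (-x) dx ∧ dz ∧ dw + (2*w) dx ∧ dy ∧ dz + (2*x + z) dy ∧ dz ∧ dw

For a 2-form omega = sum_{i<j} g_{ij} dx_i ∧ dx_j, the exterior derivative is
  d(omega) = sum_{i<j} d(g_{ij}) ∧ dx_i ∧ dx_j = sum_{i<j, k} (∂g_{ij}/∂x_k) dx_k ∧ dx_i ∧ dx_j.
Expand each term, using dx_k ∧ dx_i ∧ dx_j = sgn(permutation) dx_{(a)} ∧ dx_{(b)} ∧ dx_{(c)} with (a < b < c) sorted:
  d(x*(3*w + z)) includes (∂/∂z)(x*(3*w + z)) dz = (x) dz, which multiplied by dx ∧ dw gives (-x) dx ∧ dz ∧ dw
  d(w*(2*x - y + z)) includes (∂/∂x)(w*(2*x - y + z)) dx = (2*w) dx, which multiplied by dy ∧ dz gives (2*w) dx ∧ dy ∧ dz
  d(w*(2*x - y + z)) includes (∂/∂w)(w*(2*x - y + z)) dw = (2*x - y + z) dw, which multiplied by dy ∧ dz gives (2*x - y + z) dy ∧ dz ∧ dw
  d(3*w^2 - y*z) includes (∂/∂z)(3*w^2 - y*z) dz = (-y) dz, which multiplied by dy ∧ dw gives (y) dy ∧ dz ∧ dw
Collecting like 3-forms: d(omega) = (-x) dx ∧ dz ∧ dw + (2*w) dx ∧ dy ∧ dz + (2*x + z) dy ∧ dz ∧ dw.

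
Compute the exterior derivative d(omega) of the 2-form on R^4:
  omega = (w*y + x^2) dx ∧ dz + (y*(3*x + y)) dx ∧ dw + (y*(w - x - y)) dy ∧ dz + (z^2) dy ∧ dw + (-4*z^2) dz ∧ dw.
d(omega) = (-w - y) dx ∧ dy ∧ dz + (y) dx ∧ dz ∧ dw + (-3*x - 2*y) dx ∧ dy ∧ dw + (y - 2*z) dy ∧ dz ∧ dw

For a 2-form omega = sum_{i<j} g_{ij} dx_i ∧ dx_j, the exterior derivative is
  d(omega) = sum_{i<j} d(g_{ij}) ∧ dx_i ∧ dx_j = sum_{i<j, k} (∂g_{ij}/∂x_k) dx_k ∧ dx_i ∧ dx_j.
Expand each term, using dx_k ∧ dx_i ∧ dx_j = sgn(permutation) dx_{(a)} ∧ dx_{(b)} ∧ dx_{(c)} with (a < b < c) sorted:
  d(w*y + x^2) includes (∂/∂y)(w*y + x^2) dy = (w) dy, which multiplied by dx ∧ dz gives (-w) dx ∧ dy ∧ dz
  d(w*y + x^2) includes (∂/∂w)(w*y + x^2) dw = (y) dw, which multiplied by dx ∧ dz gives (y) dx ∧ dz ∧ dw
  d(y*(3*x + y)) includes (∂/∂y)(y*(3*x + y)) dy = (3*x + 2*y) dy, which multiplied by dx ∧ dw gives (-3*x - 2*y) dx ∧ dy ∧ dw
  d(y*(w - x - y)) includes (∂/∂x)(y*(w - x - y)) dx = (-y) dx, which multiplied by dy ∧ dz gives (-y) dx ∧ dy ∧ dz
  d(y*(w - x - y)) includes (∂/∂w)(y*(w - x - y)) dw = (y) dw, which multiplied by dy ∧ dz gives (y) dy ∧ dz ∧ dw
  d(z^2) includes (∂/∂z)(z^2) dz = (2*z) dz, which multiplied by dy ∧ dw gives (-2*z) dy ∧ dz ∧ dw
Collecting like 3-forms: d(omega) = (-w - y) dx ∧ dy ∧ dz + (y) dx ∧ dz ∧ dw + (-3*x - 2*y) dx ∧ dy ∧ dw + (y - 2*z) dy ∧ dz ∧ dw.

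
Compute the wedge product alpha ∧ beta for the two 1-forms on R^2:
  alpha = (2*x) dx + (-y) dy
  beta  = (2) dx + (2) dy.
alpha ∧ beta = (4*x + 2*y) dx ∧ dy

Distribute the wedge, using dx_i ∧ dx_j = -dx_j ∧ dx_i and dx_i ∧ dx_i = 0. For each pair (i, j) with i < j, the coefficient of dx_i ∧ dx_j in alpha ∧ beta is (alpha_i * beta_j - alpha_j * beta_i). Collecting: alpha ∧ beta = (4*x + 2*y) dx ∧ dy.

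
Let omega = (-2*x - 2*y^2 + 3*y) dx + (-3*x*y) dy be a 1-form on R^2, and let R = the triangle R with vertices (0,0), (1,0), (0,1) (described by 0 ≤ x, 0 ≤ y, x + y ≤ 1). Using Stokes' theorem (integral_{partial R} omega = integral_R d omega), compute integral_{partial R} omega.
integral_(partial R) omega = -4/3

Stokes: integral_partial_R omega = integral_R d omega with d omega = (∂Q/∂x - ∂P/∂y) dx ∧ dy.
  ∂Q/∂x = -3*y
  ∂P/∂y = 3 - 4*y
  integrand = ∂Q/∂x - ∂P/∂y = y - 3.
Integrating over R: integral_0^1 integral_0^{1-x} (y - 3) dy dx = -4/3.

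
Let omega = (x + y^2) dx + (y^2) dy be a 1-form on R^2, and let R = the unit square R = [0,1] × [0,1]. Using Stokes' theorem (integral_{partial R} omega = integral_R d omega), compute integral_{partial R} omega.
integral_(partial R) omega = -1

Stokes: integral_partial_R omega = integral_R d omega with d omega = (∂Q/∂x - ∂P/∂y) dx ∧ dy.
  ∂Q/∂x = 0
  ∂P/∂y = 2*y
  integrand = ∂Q/∂x - ∂P/∂y = -2*y.
Integrating over R: integral_0^1 integral_0^1 (-2*y) dx dy = -1.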